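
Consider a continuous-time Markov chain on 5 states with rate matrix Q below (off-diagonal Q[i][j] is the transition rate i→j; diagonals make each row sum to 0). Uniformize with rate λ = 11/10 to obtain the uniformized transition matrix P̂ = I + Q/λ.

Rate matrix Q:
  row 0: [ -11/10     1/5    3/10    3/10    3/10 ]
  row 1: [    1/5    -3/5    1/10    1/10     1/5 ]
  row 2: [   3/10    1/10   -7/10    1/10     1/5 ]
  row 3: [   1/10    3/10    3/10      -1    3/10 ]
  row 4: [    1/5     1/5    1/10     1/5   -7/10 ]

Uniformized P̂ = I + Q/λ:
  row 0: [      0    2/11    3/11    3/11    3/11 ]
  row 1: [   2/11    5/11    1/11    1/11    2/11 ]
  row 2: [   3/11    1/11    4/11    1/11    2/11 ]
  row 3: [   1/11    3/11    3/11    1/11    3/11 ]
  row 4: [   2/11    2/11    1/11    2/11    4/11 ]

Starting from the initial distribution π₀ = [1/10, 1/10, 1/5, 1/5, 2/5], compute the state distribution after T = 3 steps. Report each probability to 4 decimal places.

π = [0.1583, 0.2406, 0.2011, 0.1432, 0.2569]

t=0: π = [0.1000, 0.1000, 0.2000, 0.2000, 0.4000]
t=1: π = [0.1636, 0.2091, 0.2000, 0.1455, 0.2818]
t=2: π = [0.1570, 0.2339, 0.2017, 0.1463, 0.2612]
t=3: π = [0.1583, 0.2406, 0.2011, 0.1432, 0.2569]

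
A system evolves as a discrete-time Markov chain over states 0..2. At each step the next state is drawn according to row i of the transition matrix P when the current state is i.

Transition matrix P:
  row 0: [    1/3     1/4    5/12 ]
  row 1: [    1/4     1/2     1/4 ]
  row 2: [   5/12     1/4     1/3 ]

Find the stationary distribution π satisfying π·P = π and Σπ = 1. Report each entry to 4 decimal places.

π = [0.3333, 0.3333, 0.3333]

Balance equations π_j = Σ_i π_i·P[i][j]:
  π_0 = 1/3·π_0 + 1/4·π_1 + 5/12·π_2
  π_1 = 1/4·π_0 + 1/2·π_1 + 1/4·π_2
  normalize: π_0 + π_1 + π_2 = 1
Solving the linear system gives exactly π = [1/3, 1/3, 1/3].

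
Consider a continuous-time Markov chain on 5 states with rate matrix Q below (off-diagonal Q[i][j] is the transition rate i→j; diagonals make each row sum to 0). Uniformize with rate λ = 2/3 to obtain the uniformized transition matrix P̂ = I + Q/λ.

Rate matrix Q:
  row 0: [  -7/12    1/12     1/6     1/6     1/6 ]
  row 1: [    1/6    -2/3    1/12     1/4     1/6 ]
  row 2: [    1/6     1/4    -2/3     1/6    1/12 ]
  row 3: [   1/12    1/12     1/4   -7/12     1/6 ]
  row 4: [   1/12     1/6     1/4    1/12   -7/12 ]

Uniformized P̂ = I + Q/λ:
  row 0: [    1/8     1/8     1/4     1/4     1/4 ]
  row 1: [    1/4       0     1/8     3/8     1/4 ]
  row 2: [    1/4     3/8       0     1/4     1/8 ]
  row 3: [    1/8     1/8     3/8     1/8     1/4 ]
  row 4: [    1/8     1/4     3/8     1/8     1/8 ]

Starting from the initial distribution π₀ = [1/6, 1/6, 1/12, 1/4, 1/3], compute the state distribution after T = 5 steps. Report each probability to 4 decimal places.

t=0: π = [0.1667, 0.1667, 0.0833, 0.2500, 0.3333]
t=1: π = [0.1563, 0.1667, 0.2813, 0.1979, 0.1979]
t=2: π = [0.1810, 0.1992, 0.2083, 0.2214, 0.1901]
t=3: π = [0.1759, 0.1759, 0.2244, 0.2235, 0.2002]
t=4: π = [0.1750, 0.1841, 0.2249, 0.2190, 0.1969]
t=5: π = [0.1761, 0.1828, 0.2228, 0.2210, 0.1973]

π = [0.1761, 0.1828, 0.2228, 0.2210, 0.1973]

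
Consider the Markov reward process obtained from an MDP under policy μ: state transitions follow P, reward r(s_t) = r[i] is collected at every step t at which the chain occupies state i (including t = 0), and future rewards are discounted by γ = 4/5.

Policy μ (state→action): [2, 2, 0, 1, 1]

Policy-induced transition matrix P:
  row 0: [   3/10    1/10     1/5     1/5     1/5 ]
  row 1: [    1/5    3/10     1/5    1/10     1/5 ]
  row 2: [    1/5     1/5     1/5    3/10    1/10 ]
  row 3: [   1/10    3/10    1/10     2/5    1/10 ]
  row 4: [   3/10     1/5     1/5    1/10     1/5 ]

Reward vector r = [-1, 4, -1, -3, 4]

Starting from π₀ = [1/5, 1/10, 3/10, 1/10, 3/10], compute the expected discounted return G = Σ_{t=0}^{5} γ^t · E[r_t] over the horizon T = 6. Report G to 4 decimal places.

t=0: π = [0.2000, 0.1000, 0.3000, 0.1000, 0.3000], E[r] = 0.8000, γ^t·E[r] = 0.800000, running G = 0.800000
t=1: π = [0.2400, 0.2000, 0.1900, 0.2100, 0.1600], E[r] = 0.3800, γ^t·E[r] = 0.304000, running G = 1.104000
t=2: π = [0.2190, 0.2170, 0.1790, 0.2250, 0.1600], E[r] = 0.4350, γ^t·E[r] = 0.278400, running G = 1.382400
t=3: π = [0.2154, 0.2223, 0.1775, 0.2252, 0.1596], E[r] = 0.4591, γ^t·E[r] = 0.235059, running G = 1.617459
t=4: π = [0.2150, 0.2232, 0.1775, 0.2246, 0.1597], E[r] = 0.4655, γ^t·E[r] = 0.190669, running G = 1.808128
t=5: π = [0.2150, 0.2233, 0.1775, 0.2244, 0.1598], E[r] = 0.4666, γ^t·E[r] = 0.152904, running G = 1.961032

G = 1.9610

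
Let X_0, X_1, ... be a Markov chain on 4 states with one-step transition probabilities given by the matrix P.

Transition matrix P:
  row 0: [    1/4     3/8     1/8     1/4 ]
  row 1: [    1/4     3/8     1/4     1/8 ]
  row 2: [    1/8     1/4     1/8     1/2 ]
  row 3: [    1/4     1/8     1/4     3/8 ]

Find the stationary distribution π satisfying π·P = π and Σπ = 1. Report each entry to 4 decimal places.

π = [0.2254, 0.2746, 0.1972, 0.3028]

Balance equations π_j = Σ_i π_i·P[i][j]:
  π_0 = 1/4·π_0 + 1/4·π_1 + 1/8·π_2 + 1/4·π_3
  π_1 = 3/8·π_0 + 3/8·π_1 + 1/4·π_2 + 1/8·π_3
  π_2 = 1/8·π_0 + 1/4·π_1 + 1/8·π_2 + 1/4·π_3
  normalize: π_0 + π_1 + π_2 + π_3 = 1
Solving the linear system gives exactly π = [16/71, 39/142, 14/71, 43/142].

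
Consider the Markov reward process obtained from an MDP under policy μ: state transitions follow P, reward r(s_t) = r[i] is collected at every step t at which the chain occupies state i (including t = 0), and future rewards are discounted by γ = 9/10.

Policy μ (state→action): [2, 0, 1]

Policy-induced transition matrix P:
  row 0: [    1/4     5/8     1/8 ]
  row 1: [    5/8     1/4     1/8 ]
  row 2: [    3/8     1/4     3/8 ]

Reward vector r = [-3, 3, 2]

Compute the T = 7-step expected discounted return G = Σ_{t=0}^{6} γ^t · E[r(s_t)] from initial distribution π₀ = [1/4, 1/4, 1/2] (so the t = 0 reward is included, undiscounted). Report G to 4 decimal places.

t=0: π = [0.2500, 0.2500, 0.5000], E[r] = 1.0000, γ^t·E[r] = 1.000000, running G = 1.000000
t=1: π = [0.4063, 0.3438, 0.2500], E[r] = 0.3125, γ^t·E[r] = 0.281250, running G = 1.281250
t=2: π = [0.4102, 0.4023, 0.1875], E[r] = 0.3516, γ^t·E[r] = 0.284766, running G = 1.566016
t=3: π = [0.4243, 0.4038, 0.1719], E[r] = 0.2822, γ^t·E[r] = 0.205743, running G = 1.771759
t=4: π = [0.4229, 0.4091, 0.1680], E[r] = 0.2946, γ^t·E[r] = 0.193258, running G = 1.965017
t=5: π = [0.4244, 0.4086, 0.1670], E[r] = 0.2865, γ^t·E[r] = 0.169184, running G = 2.134201
t=6: π = [0.4241, 0.4092, 0.1667], E[r] = 0.2887, γ^t·E[r] = 0.153414, running G = 2.287614

G = 2.2876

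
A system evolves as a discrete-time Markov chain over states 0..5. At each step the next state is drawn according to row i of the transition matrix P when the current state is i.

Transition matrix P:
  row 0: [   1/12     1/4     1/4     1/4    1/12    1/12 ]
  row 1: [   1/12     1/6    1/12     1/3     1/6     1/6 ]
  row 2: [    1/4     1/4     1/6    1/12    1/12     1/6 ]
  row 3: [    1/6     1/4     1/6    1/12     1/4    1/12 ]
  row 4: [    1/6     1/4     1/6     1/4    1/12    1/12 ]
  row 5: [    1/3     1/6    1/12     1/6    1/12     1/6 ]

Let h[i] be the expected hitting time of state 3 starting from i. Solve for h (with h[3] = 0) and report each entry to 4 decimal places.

h = [4.3547, 3.9322, 5.0483, 0.0000, 4.2969, 4.6628]

First-step conditioning: h[3] = 0; for i ≠ 3, h[i] = 1 + Σ_k P[i][k]·h[k].
  h[0] = 1 + 1/12·h[0] + 1/4·h[1] + 1/4·h[2] + 1/12·h[4] + 1/12·h[5]
  h[1] = 1 + 1/12·h[0] + 1/6·h[1] + 1/12·h[2] + 1/6·h[4] + 1/6·h[5]
  h[2] = 1 + 1/4·h[0] + 1/4·h[1] + 1/6·h[2] + 1/12·h[4] + 1/6·h[5]
  h[4] = 1 + 1/6·h[0] + 1/4·h[1] + 1/6·h[2] + 1/12·h[4] + 1/12·h[5]
  h[5] = 1 + 1/3·h[0] + 1/6·h[1] + 1/12·h[2] + 1/12·h[4] + 1/6·h[5]
Solving the 5×5 linear system over states ≠ 3 gives exactly h = [45502/10449, 13696/3483, 52750/10449, 0, 14966/3483, 48722/10449] (h[3] = 0 is the target).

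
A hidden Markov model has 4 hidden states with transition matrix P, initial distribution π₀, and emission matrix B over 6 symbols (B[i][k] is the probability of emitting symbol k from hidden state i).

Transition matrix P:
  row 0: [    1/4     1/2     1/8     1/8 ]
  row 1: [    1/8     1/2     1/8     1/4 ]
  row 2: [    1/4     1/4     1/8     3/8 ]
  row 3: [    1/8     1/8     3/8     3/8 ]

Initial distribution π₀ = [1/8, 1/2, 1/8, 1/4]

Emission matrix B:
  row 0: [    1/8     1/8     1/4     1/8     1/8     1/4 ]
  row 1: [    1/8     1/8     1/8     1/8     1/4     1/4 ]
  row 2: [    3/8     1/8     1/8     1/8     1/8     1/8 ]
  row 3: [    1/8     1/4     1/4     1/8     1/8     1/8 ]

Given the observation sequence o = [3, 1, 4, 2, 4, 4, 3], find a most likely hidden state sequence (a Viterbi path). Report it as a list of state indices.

path = [1, 1, 1, 1, 1, 1, 1]

t=0: δ = [1.562e-02, 6.250e-02, 1.562e-02, 3.125e-02]  (obs o_0=3)
t=1: δ = [9.766e-04, 3.906e-03, 1.465e-03, 3.906e-03]  ψ = [1, 1, 3, 1]  (obs o_1=1)
t=2: δ = [6.104e-05, 4.883e-04, 1.831e-04, 1.831e-04]  ψ = [1, 1, 3, 3]  (obs o_2=4)
t=3: δ = [1.526e-05, 3.052e-05, 8.583e-06, 3.052e-05]  ψ = [1, 1, 3, 1]  (obs o_3=2)
t=4: δ = [4.768e-07, 3.815e-06, 1.431e-06, 1.431e-06]  ψ = [0, 1, 3, 3]  (obs o_4=4)
t=5: δ = [5.960e-08, 4.768e-07, 6.706e-08, 1.192e-07]  ψ = [1, 1, 3, 1]  (obs o_5=4)
t=6: δ = [7.451e-09, 2.980e-08, 7.451e-09, 1.490e-08]  ψ = [1, 1, 1, 1]  (obs o_6=3)
backtrack: best end state = 1; path = [1, 1, 1, 1, 1, 1, 1]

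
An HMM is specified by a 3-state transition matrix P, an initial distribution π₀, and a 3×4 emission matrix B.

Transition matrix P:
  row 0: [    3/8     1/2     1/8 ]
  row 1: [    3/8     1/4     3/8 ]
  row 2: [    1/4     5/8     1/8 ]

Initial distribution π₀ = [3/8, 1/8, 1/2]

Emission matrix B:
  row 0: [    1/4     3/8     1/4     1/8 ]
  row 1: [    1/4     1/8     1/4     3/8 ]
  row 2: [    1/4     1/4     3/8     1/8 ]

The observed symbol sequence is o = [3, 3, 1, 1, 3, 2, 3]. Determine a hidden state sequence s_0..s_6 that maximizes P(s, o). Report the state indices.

path = [2, 1, 0, 0, 1, 2, 1]

t=0: δ = [4.688e-02, 4.688e-02, 6.250e-02]  (obs o_0=3)
t=1: δ = [2.197e-03, 1.465e-02, 2.197e-03]  ψ = [0, 2, 1]  (obs o_1=3)
t=2: δ = [2.060e-03, 4.578e-04, 1.373e-03]  ψ = [1, 1, 1]  (obs o_2=1)
t=3: δ = [2.897e-04, 1.287e-04, 6.437e-05]  ψ = [0, 0, 0]  (obs o_3=1)
t=4: δ = [1.358e-05, 5.431e-05, 6.035e-06]  ψ = [0, 0, 1]  (obs o_4=3)
t=5: δ = [5.092e-06, 3.395e-06, 7.638e-06]  ψ = [1, 1, 1]  (obs o_5=2)
t=6: δ = [2.387e-07, 1.790e-06, 1.591e-07]  ψ = [0, 2, 1]  (obs o_6=3)
backtrack: best end state = 1; path = [2, 1, 0, 0, 1, 2, 1]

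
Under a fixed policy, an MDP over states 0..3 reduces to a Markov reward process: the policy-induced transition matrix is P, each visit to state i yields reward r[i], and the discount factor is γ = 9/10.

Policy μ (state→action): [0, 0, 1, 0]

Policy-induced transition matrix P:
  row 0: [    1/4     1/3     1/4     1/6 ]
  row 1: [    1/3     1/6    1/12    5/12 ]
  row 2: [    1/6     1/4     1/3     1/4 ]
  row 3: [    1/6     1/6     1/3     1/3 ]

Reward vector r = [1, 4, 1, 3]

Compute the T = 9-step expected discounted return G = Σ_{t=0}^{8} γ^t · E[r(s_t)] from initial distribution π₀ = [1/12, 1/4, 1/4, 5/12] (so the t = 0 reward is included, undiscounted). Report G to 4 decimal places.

G = 14.1604

t=0: π = [0.0833, 0.2500, 0.2500, 0.4167], E[r] = 2.5833, γ^t·E[r] = 2.583333, running G = 2.583333
t=1: π = [0.2153, 0.2014, 0.2639, 0.3194], E[r] = 2.2431, γ^t·E[r] = 2.018750, running G = 4.602083
t=2: π = [0.2182, 0.2245, 0.2650, 0.2922], E[r] = 2.2581, γ^t·E[r] = 1.829063, running G = 6.431146
t=3: π = [0.2223, 0.2251, 0.2590, 0.2936], E[r] = 2.2625, γ^t·E[r] = 1.649391, running G = 8.080536
t=4: π = [0.2227, 0.2253, 0.2585, 0.2935], E[r] = 2.2628, γ^t·E[r] = 1.484633, running G = 9.565170
t=5: π = [0.2228, 0.2253, 0.2585, 0.2934], E[r] = 2.2629, γ^t·E[r] = 1.336207, running G = 10.901377
t=6: π = [0.2228, 0.2253, 0.2584, 0.2934], E[r] = 2.2629, γ^t·E[r] = 1.202592, running G = 12.103969
t=7: π = [0.2228, 0.2253, 0.2584, 0.2934], E[r] = 2.2629, γ^t·E[r] = 1.082333, running G = 13.186302
t=8: π = [0.2228, 0.2253, 0.2584, 0.2934], E[r] = 2.2629, γ^t·E[r] = 0.974100, running G = 14.160402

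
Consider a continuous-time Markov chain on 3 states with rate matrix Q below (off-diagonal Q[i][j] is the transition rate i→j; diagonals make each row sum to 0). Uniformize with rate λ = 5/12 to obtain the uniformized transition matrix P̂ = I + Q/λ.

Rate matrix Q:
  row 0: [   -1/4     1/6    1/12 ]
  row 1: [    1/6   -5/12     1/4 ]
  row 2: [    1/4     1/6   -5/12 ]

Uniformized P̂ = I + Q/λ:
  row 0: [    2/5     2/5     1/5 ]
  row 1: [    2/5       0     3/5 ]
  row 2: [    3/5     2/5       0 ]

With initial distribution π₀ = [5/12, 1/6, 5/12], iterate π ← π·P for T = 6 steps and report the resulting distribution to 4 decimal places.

π = [0.4519, 0.2852, 0.2629]

t=0: π = [0.4167, 0.1667, 0.4167]
t=1: π = [0.4833, 0.3333, 0.1833]
t=2: π = [0.4367, 0.2667, 0.2967]
t=3: π = [0.4593, 0.2933, 0.2473]
t=4: π = [0.4495, 0.2827, 0.2679]
t=5: π = [0.4536, 0.2869, 0.2595]
t=6: π = [0.4519, 0.2852, 0.2629]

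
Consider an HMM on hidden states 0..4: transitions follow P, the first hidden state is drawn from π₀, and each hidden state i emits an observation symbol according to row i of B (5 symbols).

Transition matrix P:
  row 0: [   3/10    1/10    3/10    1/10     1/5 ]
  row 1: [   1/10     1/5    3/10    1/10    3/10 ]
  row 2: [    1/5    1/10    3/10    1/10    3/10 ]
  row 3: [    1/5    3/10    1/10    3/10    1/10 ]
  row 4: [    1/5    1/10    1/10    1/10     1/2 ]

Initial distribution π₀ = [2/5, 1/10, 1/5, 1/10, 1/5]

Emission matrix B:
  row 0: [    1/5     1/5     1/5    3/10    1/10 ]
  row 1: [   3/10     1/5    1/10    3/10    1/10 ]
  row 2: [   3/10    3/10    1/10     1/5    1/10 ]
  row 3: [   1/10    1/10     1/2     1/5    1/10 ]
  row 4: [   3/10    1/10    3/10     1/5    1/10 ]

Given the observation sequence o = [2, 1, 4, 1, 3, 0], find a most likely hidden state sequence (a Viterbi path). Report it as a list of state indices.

t=0: δ = [8.000e-02, 1.000e-02, 2.000e-02, 5.000e-02, 6.000e-02]  (obs o_0=2)
t=1: δ = [4.800e-03, 3.000e-03, 7.200e-03, 1.500e-03, 3.000e-03]  ψ = [0, 3, 0, 3, 4]  (obs o_1=1)
t=2: δ = [1.440e-04, 7.200e-05, 2.160e-04, 7.200e-05, 2.160e-04]  ψ = [0, 2, 2, 2, 2]  (obs o_2=4)
t=3: δ = [8.640e-06, 4.320e-06, 1.944e-05, 2.160e-06, 1.080e-05]  ψ = [0, 2, 2, 2, 4]  (obs o_3=1)
t=4: δ = [1.166e-06, 5.832e-07, 1.166e-06, 3.888e-07, 1.166e-06]  ψ = [2, 2, 2, 2, 2]  (obs o_4=3)
t=5: δ = [6.998e-08, 3.499e-08, 1.050e-07, 1.166e-08, 1.750e-07]  ψ = [0, 0, 0, 0, 4]  (obs o_5=0)
backtrack: best end state = 4; path = [0, 2, 2, 2, 4, 4]

path = [0, 2, 2, 2, 4, 4]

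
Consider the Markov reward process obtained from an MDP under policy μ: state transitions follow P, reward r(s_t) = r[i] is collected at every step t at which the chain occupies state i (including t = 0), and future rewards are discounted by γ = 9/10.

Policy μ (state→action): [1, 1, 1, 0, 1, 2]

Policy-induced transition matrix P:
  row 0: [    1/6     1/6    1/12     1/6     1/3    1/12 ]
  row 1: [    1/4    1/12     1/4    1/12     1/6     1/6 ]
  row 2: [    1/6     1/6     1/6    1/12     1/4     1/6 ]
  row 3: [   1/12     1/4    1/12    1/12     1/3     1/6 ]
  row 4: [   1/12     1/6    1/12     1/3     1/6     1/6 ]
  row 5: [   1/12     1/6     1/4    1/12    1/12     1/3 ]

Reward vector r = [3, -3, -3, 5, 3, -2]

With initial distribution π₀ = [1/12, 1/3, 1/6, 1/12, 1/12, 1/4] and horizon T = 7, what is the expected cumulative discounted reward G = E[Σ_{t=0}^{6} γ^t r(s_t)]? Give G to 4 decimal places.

G = 0.5272

t=0: π = [0.0833, 0.3333, 0.1667, 0.0833, 0.0833, 0.2500], E[r] = -1.0833, γ^t·E[r] = -1.083333, running G = -1.083333
t=1: π = [0.1597, 0.1458, 0.1944, 0.1111, 0.1875, 0.2014], E[r] = 0.1736, γ^t·E[r] = 0.156250, running G = -0.927083
t=2: π = [0.1372, 0.1638, 0.1574, 0.1435, 0.2112, 0.1869], E[r] = 0.4253, γ^t·E[r] = 0.344531, running G = -0.582552
t=3: π = [0.1352, 0.1650, 0.1549, 0.1476, 0.2110, 0.1864], E[r] = 0.4439, γ^t·E[r] = 0.323613, running G = -0.258939
t=4: π = [0.1350, 0.1652, 0.1548, 0.1473, 0.2112, 0.1865], E[r] = 0.4422, γ^t·E[r] = 0.290152, running G = 0.031214
t=5: π = [0.1350, 0.1652, 0.1548, 0.1474, 0.2111, 0.1865], E[r] = 0.4421, γ^t·E[r] = 0.261073, running G = 0.292287
t=6: π = [0.1350, 0.1652, 0.1548, 0.1474, 0.2111, 0.1865], E[r] = 0.4420, γ^t·E[r] = 0.234914, running G = 0.527201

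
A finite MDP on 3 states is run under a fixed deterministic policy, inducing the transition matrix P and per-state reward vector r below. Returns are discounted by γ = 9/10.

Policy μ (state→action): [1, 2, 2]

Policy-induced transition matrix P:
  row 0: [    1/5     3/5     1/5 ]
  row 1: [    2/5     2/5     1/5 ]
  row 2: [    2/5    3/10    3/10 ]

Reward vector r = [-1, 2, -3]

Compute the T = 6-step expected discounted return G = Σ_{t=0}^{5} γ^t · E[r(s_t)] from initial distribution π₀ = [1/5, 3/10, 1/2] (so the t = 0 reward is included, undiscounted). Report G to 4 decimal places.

t=0: π = [0.2000, 0.3000, 0.5000], E[r] = -1.1000, γ^t·E[r] = -1.100000, running G = -1.100000
t=1: π = [0.3600, 0.3900, 0.2500], E[r] = -0.3300, γ^t·E[r] = -0.297000, running G = -1.397000
t=2: π = [0.3280, 0.4470, 0.2250], E[r] = -0.1090, γ^t·E[r] = -0.088290, running G = -1.485290
t=3: π = [0.3344, 0.4431, 0.2225], E[r] = -0.1157, γ^t·E[r] = -0.084345, running G = -1.569635
t=4: π = [0.3331, 0.4446, 0.2223], E[r] = -0.1106, γ^t·E[r] = -0.072571, running G = -1.642207
t=5: π = [0.3334, 0.4444, 0.2222], E[r] = -0.1113, γ^t·E[r] = -0.065694, running G = -1.707900

G = -1.7079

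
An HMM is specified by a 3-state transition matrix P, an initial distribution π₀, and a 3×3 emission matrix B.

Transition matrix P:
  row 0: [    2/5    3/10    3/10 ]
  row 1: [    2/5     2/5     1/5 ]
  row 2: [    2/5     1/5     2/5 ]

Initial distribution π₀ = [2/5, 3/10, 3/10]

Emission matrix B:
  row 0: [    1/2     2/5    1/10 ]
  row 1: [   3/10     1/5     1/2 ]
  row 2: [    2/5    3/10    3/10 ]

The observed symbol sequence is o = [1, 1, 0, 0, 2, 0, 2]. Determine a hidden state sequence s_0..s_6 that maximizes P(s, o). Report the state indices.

t=0: δ = [1.600e-01, 6.000e-02, 9.000e-02]  (obs o_0=1)
t=1: δ = [2.560e-02, 9.600e-03, 1.440e-02]  ψ = [0, 0, 0]  (obs o_1=1)
t=2: δ = [5.120e-03, 2.304e-03, 3.072e-03]  ψ = [0, 0, 0]  (obs o_2=0)
t=3: δ = [1.024e-03, 4.608e-04, 6.144e-04]  ψ = [0, 0, 0]  (obs o_3=0)
t=4: δ = [4.096e-05, 1.536e-04, 9.216e-05]  ψ = [0, 0, 0]  (obs o_4=2)
t=5: δ = [3.072e-05, 1.843e-05, 1.475e-05]  ψ = [1, 1, 2]  (obs o_5=0)
t=6: δ = [1.229e-06, 4.608e-06, 2.765e-06]  ψ = [0, 0, 0]  (obs o_6=2)
backtrack: best end state = 1; path = [0, 0, 0, 0, 1, 0, 1]

path = [0, 0, 0, 0, 1, 0, 1]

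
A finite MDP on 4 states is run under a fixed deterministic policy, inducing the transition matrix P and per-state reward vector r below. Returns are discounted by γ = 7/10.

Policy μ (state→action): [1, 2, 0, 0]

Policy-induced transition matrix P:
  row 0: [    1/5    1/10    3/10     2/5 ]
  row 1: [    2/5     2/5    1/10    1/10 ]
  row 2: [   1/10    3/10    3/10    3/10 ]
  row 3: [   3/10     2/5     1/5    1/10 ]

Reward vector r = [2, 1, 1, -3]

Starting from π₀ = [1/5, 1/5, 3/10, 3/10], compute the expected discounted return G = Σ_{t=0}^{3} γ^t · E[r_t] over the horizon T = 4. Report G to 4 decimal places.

G = 0.5713

t=0: π = [0.2000, 0.2000, 0.3000, 0.3000], E[r] = 0.0000, γ^t·E[r] = 0.000000, running G = 0.000000
t=1: π = [0.2400, 0.3100, 0.2300, 0.2200], E[r] = 0.3600, γ^t·E[r] = 0.252000, running G = 0.252000
t=2: π = [0.2610, 0.3050, 0.2160, 0.2180], E[r] = 0.3890, γ^t·E[r] = 0.190610, running G = 0.442610
t=3: π = [0.2612, 0.3001, 0.2172, 0.2215], E[r] = 0.3752, γ^t·E[r] = 0.128694, running G = 0.571304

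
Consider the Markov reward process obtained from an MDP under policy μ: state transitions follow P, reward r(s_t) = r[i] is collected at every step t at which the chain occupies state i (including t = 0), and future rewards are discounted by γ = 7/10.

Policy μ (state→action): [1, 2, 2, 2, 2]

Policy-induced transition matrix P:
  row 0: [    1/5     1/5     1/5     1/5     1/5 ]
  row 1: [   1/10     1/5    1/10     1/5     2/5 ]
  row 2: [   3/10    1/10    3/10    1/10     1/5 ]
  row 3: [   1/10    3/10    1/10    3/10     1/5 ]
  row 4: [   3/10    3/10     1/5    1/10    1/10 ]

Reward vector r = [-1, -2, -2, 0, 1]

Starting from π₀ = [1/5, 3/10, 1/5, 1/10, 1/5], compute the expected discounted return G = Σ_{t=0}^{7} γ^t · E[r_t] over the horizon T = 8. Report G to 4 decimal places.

t=0: π = [0.2000, 0.3000, 0.2000, 0.1000, 0.2000], E[r] = -1.0000, γ^t·E[r] = -1.000000, running G = -1.000000
t=1: π = [0.2000, 0.2100, 0.1800, 0.1700, 0.2400], E[r] = -0.7400, γ^t·E[r] = -0.518000, running G = -1.518000
t=2: π = [0.2040, 0.2230, 0.1800, 0.1750, 0.2180], E[r] = -0.7920, γ^t·E[r] = -0.388080, running G = -1.906080
t=3: π = [0.2000, 0.2213, 0.1782, 0.1777, 0.2228], E[r] = -0.7762, γ^t·E[r] = -0.266237, running G = -2.172317
t=4: π = [0.2002, 0.2222, 0.1779, 0.1777, 0.2220], E[r] = -0.7785, γ^t·E[r] = -0.186923, running G = -2.359239
t=5: π = [0.2000, 0.2222, 0.1778, 0.1778, 0.2222], E[r] = -0.7777, γ^t·E[r] = -0.130708, running G = -2.489948
t=6: π = [0.2000, 0.2222, 0.1778, 0.1778, 0.2222], E[r] = -0.7778, γ^t·E[r] = -0.091509, running G = -2.581457
t=7: π = [0.2000, 0.2222, 0.1778, 0.1778, 0.2222], E[r] = -0.7778, γ^t·E[r] = -0.064053, running G = -2.645510

G = -2.6455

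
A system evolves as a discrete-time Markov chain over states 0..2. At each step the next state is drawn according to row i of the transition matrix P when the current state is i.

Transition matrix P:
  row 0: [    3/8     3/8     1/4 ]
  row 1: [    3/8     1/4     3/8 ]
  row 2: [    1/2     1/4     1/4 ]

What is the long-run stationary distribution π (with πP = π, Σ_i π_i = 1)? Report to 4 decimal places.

Balance equations π_j = Σ_i π_i·P[i][j]:
  π_0 = 3/8·π_0 + 3/8·π_1 + 1/2·π_2
  π_1 = 3/8·π_0 + 1/4·π_1 + 1/4·π_2
  normalize: π_0 + π_1 + π_2 = 1
Solving the linear system gives exactly π = [30/73, 22/73, 21/73].

π = [0.4110, 0.3014, 0.2877]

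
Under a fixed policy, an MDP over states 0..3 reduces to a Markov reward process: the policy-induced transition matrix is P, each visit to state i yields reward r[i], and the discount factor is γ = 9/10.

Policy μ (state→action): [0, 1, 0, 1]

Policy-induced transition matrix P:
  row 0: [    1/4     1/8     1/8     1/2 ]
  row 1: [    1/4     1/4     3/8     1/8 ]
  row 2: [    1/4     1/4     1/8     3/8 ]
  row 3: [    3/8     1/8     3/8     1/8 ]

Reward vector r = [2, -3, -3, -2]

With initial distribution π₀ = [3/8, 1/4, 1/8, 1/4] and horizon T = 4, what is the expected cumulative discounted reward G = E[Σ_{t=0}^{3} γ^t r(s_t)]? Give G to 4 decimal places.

G = -4.0006

t=0: π = [0.3750, 0.2500, 0.1250, 0.2500], E[r] = -0.8750, γ^t·E[r] = -0.875000, running G = -0.875000
t=1: π = [0.2813, 0.1719, 0.2500, 0.2969], E[r] = -1.2969, γ^t·E[r] = -1.167188, running G = -2.042188
t=2: π = [0.2871, 0.1777, 0.2422, 0.2930], E[r] = -1.2715, γ^t·E[r] = -1.029902, running G = -3.072090
t=3: π = [0.2866, 0.1775, 0.2427, 0.2932], E[r] = -1.2737, γ^t·E[r] = -0.928514, running G = -4.000604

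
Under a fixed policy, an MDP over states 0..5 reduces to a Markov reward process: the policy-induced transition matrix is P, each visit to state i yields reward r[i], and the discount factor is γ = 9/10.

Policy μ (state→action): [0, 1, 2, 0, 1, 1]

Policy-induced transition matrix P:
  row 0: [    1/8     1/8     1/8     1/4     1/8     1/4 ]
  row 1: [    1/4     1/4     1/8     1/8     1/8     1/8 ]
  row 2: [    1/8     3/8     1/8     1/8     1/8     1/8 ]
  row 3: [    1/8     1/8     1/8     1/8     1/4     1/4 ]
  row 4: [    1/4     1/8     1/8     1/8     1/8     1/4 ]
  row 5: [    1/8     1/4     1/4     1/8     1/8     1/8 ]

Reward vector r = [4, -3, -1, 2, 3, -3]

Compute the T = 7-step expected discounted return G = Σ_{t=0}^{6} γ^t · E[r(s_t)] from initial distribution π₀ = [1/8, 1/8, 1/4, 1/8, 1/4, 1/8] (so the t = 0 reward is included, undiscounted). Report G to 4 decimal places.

G = 0.7664

t=0: π = [0.1250, 0.1250, 0.2500, 0.1250, 0.2500, 0.1250], E[r] = 0.5000, γ^t·E[r] = 0.500000, running G = 0.500000
t=1: π = [0.1719, 0.2188, 0.1406, 0.1406, 0.1406, 0.1875], E[r] = 0.0313, γ^t·E[r] = 0.028125, running G = 0.528125
t=2: π = [0.1699, 0.2109, 0.1484, 0.1465, 0.1426, 0.1816], E[r] = 0.0742, γ^t·E[r] = 0.060117, running G = 0.588242
t=3: π = [0.1692, 0.2112, 0.1477, 0.1462, 0.1433, 0.1824], E[r] = 0.0708, γ^t·E[r] = 0.051614, running G = 0.639856
t=4: π = [0.1693, 0.2111, 0.1478, 0.1461, 0.1433, 0.1823], E[r] = 0.0712, γ^t·E[r] = 0.046713, running G = 0.686569
t=5: π = [0.1693, 0.2111, 0.1478, 0.1462, 0.1433, 0.1823], E[r] = 0.0711, γ^t·E[r] = 0.041994, running G = 0.728563
t=6: π = [0.1693, 0.2111, 0.1478, 0.1462, 0.1433, 0.1823], E[r] = 0.0711, γ^t·E[r] = 0.037797, running G = 0.766360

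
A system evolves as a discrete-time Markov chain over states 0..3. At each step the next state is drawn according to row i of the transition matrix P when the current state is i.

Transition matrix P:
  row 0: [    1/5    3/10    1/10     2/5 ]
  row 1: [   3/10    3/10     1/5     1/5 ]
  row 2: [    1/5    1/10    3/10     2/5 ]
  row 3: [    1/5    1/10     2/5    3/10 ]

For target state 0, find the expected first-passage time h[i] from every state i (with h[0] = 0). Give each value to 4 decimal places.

h = [0.0000, 4.1176, 4.7059, 4.7059]

First-step conditioning: h[0] = 0; for i ≠ 0, h[i] = 1 + Σ_k P[i][k]·h[k].
  h[1] = 1 + 3/10·h[1] + 1/5·h[2] + 1/5·h[3]
  h[2] = 1 + 1/10·h[1] + 3/10·h[2] + 2/5·h[3]
  h[3] = 1 + 1/10·h[1] + 2/5·h[2] + 3/10·h[3]
Solving the 3×3 linear system over states ≠ 0 gives exactly h = [0, 70/17, 80/17, 80/17] (h[0] = 0 is the target).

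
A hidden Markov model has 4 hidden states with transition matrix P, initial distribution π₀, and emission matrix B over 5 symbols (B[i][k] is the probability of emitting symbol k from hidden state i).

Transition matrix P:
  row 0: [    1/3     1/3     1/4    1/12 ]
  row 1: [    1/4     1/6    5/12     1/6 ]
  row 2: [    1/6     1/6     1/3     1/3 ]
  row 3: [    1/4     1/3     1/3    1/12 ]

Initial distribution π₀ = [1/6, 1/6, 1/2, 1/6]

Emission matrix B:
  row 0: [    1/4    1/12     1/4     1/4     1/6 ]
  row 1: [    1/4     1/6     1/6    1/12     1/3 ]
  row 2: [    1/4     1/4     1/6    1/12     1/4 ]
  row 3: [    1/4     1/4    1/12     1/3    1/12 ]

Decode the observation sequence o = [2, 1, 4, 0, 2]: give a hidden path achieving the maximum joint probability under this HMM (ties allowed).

path = [2, 3, 1, 2, 2]

t=0: δ = [4.167e-02, 2.778e-02, 8.333e-02, 1.389e-02]  (obs o_0=2)
t=1: δ = [1.157e-03, 2.315e-03, 6.944e-03, 6.944e-03]  ψ = [0, 0, 2, 2]  (obs o_1=1)
t=2: δ = [2.894e-04, 7.716e-04, 5.787e-04, 1.929e-04]  ψ = [3, 3, 2, 2]  (obs o_2=4)
t=3: δ = [4.823e-05, 3.215e-05, 8.038e-05, 4.823e-05]  ψ = [1, 1, 1, 2]  (obs o_3=0)
t=4: δ = [4.019e-06, 2.679e-06, 4.465e-06, 2.233e-06]  ψ = [0, 0, 2, 2]  (obs o_4=2)
backtrack: best end state = 2; path = [2, 3, 1, 2, 2]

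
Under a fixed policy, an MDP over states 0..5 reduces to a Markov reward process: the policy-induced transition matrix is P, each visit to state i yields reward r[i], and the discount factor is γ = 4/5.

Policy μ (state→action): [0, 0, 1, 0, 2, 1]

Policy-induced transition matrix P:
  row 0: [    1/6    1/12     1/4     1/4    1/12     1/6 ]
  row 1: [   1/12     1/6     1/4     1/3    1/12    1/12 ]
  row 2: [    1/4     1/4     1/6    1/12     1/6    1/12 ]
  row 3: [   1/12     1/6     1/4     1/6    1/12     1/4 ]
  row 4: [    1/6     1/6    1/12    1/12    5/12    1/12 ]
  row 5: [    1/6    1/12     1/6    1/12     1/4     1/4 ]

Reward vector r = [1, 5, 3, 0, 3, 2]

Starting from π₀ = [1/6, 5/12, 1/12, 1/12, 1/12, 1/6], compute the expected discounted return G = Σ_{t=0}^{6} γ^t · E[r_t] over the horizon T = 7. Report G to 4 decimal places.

t=0: π = [0.1667, 0.4167, 0.0833, 0.0833, 0.0833, 0.1667], E[r] = 3.0833, γ^t·E[r] = 3.083333, running G = 3.083333
t=1: π = [0.1319, 0.1458, 0.2153, 0.2222, 0.1458, 0.1389], E[r] = 2.2222, γ^t·E[r] = 1.777778, running G = 4.861111
t=2: π = [0.1539, 0.1620, 0.1962, 0.1603, 0.1730, 0.1545], E[r] = 2.3808, γ^t·E[r] = 1.523704, running G = 6.384815
t=3: π = [0.1562, 0.1573, 0.1919, 0.1629, 0.1831, 0.1486], E[r] = 2.3651, γ^t·E[r] = 1.210938, running G = 7.595753
t=4: π = [0.1560, 0.1573, 0.1911, 0.1623, 0.1851, 0.1483], E[r] = 2.3675, γ^t·E[r] = 0.969740, running G = 8.565493
t=5: π = [0.1560, 0.1572, 0.1909, 0.1622, 0.1857, 0.1481], E[r] = 2.3680, γ^t·E[r] = 0.775933, running G = 9.341426
t=6: π = [0.1560, 0.1572, 0.1908, 0.1622, 0.1858, 0.1480], E[r] = 2.3681, γ^t·E[r] = 0.620775, running G = 9.962201

G = 9.9622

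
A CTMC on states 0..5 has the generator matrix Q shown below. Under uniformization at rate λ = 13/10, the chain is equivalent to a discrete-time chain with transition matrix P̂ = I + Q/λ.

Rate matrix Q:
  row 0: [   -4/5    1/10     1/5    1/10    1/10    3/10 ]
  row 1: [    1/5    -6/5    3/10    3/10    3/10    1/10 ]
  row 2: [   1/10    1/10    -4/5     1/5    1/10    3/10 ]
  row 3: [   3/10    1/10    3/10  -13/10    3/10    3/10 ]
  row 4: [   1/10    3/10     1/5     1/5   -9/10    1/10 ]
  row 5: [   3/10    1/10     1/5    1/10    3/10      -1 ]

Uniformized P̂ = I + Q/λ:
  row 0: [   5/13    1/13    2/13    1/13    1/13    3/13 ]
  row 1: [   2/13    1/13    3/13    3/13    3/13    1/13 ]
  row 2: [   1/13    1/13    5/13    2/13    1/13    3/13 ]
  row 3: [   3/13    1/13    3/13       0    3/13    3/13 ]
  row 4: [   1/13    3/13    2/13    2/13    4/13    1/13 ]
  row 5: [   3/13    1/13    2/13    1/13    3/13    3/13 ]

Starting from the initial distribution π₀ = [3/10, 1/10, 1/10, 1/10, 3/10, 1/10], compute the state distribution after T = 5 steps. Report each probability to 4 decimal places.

t=0: π = [0.3000, 0.1000, 0.1000, 0.1000, 0.3000, 0.1000]
t=1: π = [0.2077, 0.1231, 0.1923, 0.1154, 0.1923, 0.1692]
t=2: π = [0.1941, 0.1065, 0.2166, 0.1166, 0.1840, 0.1822]
t=3: π = [0.1908, 0.1052, 0.2210, 0.1152, 0.1817, 0.1861]
t=4: π = [0.1901, 0.1049, 0.2218, 0.1152, 0.1814, 0.1866]
t=5: π = [0.1899, 0.1048, 0.2220, 0.1152, 0.1814, 0.1867]

π = [0.1899, 0.1048, 0.2220, 0.1152, 0.1814, 0.1867]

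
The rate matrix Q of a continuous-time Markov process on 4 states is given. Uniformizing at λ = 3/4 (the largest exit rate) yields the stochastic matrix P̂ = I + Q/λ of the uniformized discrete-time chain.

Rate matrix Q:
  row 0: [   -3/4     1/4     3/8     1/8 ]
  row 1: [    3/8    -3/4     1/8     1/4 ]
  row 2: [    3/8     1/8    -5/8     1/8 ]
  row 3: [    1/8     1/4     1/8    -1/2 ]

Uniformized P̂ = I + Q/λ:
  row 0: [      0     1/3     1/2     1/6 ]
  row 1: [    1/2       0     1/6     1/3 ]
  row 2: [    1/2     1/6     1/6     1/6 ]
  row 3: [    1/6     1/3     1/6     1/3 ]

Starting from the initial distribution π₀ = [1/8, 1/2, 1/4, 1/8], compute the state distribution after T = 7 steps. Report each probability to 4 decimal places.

t=0: π = [0.1250, 0.5000, 0.2500, 0.1250]
t=1: π = [0.3958, 0.1250, 0.2083, 0.2708]
t=2: π = [0.2118, 0.2569, 0.2986, 0.2326]
t=3: π = [0.3166, 0.1979, 0.2373, 0.2483]
t=4: π = [0.2590, 0.2278, 0.2722, 0.2410]
t=5: π = [0.2902, 0.2120, 0.2530, 0.2448]
t=6: π = [0.2733, 0.2205, 0.2634, 0.2428]
t=7: π = [0.2824, 0.2159, 0.2578, 0.2439]

π = [0.2824, 0.2159, 0.2578, 0.2439]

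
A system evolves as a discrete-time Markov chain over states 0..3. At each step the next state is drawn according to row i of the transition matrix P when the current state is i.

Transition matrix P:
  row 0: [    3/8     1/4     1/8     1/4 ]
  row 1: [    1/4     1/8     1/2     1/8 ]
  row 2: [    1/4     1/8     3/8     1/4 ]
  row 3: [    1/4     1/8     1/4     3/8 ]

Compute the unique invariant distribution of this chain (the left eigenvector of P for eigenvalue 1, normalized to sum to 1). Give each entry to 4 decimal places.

π = [0.2857, 0.1607, 0.2908, 0.2628]

Balance equations π_j = Σ_i π_i·P[i][j]:
  π_0 = 3/8·π_0 + 1/4·π_1 + 1/4·π_2 + 1/4·π_3
  π_1 = 1/4·π_0 + 1/8·π_1 + 1/8·π_2 + 1/8·π_3
  π_2 = 1/8·π_0 + 1/2·π_1 + 3/8·π_2 + 1/4·π_3
  normalize: π_0 + π_1 + π_2 + π_3 = 1
Solving the linear system gives exactly π = [2/7, 9/56, 57/196, 103/392].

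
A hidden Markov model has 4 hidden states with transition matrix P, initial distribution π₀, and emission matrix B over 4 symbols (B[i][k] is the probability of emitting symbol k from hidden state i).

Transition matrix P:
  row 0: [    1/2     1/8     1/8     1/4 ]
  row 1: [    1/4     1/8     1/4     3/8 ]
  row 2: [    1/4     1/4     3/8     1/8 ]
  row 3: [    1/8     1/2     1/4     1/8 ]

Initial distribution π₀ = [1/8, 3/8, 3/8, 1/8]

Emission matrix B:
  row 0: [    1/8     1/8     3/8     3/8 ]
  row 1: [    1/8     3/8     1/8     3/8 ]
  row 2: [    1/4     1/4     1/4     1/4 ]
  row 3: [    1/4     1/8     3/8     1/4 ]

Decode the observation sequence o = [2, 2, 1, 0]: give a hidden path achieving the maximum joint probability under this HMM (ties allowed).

path = [1, 3, 1, 3]

t=0: δ = [4.688e-02, 4.688e-02, 9.375e-02, 4.688e-02]  (obs o_0=2)
t=1: δ = [8.789e-03, 2.930e-03, 8.789e-03, 6.592e-03]  ψ = [0, 2, 2, 1]  (obs o_1=2)
t=2: δ = [5.493e-04, 1.236e-03, 8.240e-04, 2.747e-04]  ψ = [0, 3, 2, 0]  (obs o_2=1)
t=3: δ = [3.862e-05, 2.575e-05, 7.725e-05, 1.159e-04]  ψ = [1, 2, 1, 1]  (obs o_3=0)
backtrack: best end state = 3; path = [1, 3, 1, 3]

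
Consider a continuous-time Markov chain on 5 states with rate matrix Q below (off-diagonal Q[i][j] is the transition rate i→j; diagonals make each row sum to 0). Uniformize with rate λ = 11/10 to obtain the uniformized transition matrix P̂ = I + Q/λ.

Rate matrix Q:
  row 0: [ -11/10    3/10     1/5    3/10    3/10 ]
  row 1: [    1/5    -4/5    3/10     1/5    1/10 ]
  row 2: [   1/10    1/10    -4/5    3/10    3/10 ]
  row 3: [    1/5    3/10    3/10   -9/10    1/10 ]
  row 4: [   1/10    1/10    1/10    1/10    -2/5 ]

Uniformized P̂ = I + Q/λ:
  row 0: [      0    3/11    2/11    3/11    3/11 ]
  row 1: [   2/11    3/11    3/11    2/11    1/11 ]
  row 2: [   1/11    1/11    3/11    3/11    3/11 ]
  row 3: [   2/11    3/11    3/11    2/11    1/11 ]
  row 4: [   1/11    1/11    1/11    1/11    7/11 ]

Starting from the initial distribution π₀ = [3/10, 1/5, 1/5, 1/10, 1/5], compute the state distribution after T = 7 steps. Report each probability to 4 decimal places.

π = [0.1131, 0.1766, 0.2032, 0.1810, 0.3260]

t=0: π = [0.3000, 0.2000, 0.2000, 0.1000, 0.2000]
t=1: π = [0.0909, 0.2000, 0.2091, 0.2091, 0.2909]
t=2: π = [0.1198, 0.1818, 0.2116, 0.1826, 0.3041]
t=3: π = [0.1131, 0.1790, 0.2065, 0.1843, 0.3171]
t=4: π = [0.1136, 0.1775, 0.2048, 0.1821, 0.3220]
t=5: π = [0.1133, 0.1770, 0.2039, 0.1815, 0.3244]
t=6: π = [0.1132, 0.1767, 0.2034, 0.1812, 0.3255]
t=7: π = [0.1131, 0.1766, 0.2032, 0.1810, 0.3260]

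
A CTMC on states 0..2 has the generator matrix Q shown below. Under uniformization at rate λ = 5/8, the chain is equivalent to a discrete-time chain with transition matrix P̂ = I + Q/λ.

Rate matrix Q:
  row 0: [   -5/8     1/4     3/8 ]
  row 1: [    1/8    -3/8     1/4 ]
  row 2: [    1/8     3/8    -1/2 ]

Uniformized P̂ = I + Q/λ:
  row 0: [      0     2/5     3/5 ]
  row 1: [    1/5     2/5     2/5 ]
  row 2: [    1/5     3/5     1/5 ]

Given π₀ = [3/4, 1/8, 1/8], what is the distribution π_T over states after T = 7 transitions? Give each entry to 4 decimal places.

t=0: π = [0.7500, 0.1250, 0.1250]
t=1: π = [0.0500, 0.4250, 0.5250]
t=2: π = [0.1900, 0.5050, 0.3050]
t=3: π = [0.1620, 0.4610, 0.3770]
t=4: π = [0.1676, 0.4754, 0.3570]
t=5: π = [0.1665, 0.4714, 0.3621]
t=6: π = [0.1667, 0.4724, 0.3609]
t=7: π = [0.1667, 0.4722, 0.3612]

π = [0.1667, 0.4722, 0.3612]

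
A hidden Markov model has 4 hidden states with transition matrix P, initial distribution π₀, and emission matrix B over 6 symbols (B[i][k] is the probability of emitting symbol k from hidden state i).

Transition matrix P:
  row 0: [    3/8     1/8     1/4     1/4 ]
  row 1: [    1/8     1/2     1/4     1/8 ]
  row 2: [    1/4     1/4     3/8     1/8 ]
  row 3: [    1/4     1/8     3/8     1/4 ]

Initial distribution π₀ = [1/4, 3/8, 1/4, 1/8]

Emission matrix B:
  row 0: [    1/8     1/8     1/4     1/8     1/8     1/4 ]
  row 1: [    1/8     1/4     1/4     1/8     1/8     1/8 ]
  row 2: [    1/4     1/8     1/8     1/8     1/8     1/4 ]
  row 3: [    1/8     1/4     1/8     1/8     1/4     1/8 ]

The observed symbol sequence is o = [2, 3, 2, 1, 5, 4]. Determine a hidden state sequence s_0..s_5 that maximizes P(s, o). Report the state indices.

t=0: δ = [6.250e-02, 9.375e-02, 3.125e-02, 1.562e-02]  (obs o_0=2)
t=1: δ = [2.930e-03, 5.859e-03, 2.930e-03, 1.953e-03]  ψ = [0, 1, 1, 0]  (obs o_1=3)
t=2: δ = [2.747e-04, 7.324e-04, 1.831e-04, 9.155e-05]  ψ = [0, 1, 1, 0]  (obs o_2=2)
t=3: δ = [1.287e-05, 9.155e-05, 2.289e-05, 2.289e-05]  ψ = [0, 1, 1, 1]  (obs o_3=1)
t=4: δ = [2.861e-06, 5.722e-06, 5.722e-06, 1.431e-06]  ψ = [1, 1, 1, 1]  (obs o_4=5)
t=5: δ = [1.788e-07, 3.576e-07, 2.682e-07, 1.788e-07]  ψ = [2, 1, 2, 0]  (obs o_5=4)
backtrack: best end state = 1; path = [1, 1, 1, 1, 1, 1]

path = [1, 1, 1, 1, 1, 1]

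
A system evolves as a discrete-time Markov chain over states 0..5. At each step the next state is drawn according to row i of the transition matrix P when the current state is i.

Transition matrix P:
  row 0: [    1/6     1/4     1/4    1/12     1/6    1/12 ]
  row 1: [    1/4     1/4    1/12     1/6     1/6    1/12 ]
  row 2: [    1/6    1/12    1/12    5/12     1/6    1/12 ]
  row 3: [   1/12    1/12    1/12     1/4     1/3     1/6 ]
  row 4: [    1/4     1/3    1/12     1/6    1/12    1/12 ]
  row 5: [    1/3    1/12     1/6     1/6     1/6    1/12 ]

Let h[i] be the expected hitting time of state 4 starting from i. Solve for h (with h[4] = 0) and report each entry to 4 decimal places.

First-step conditioning: h[4] = 0; for i ≠ 4, h[i] = 1 + Σ_k P[i][k]·h[k].
  h[0] = 1 + 1/6·h[0] + 1/4·h[1] + 1/4·h[2] + 1/12·h[3] + 1/12·h[5]
  h[1] = 1 + 1/4·h[0] + 1/4·h[1] + 1/12·h[2] + 1/6·h[3] + 1/12·h[5]
  h[2] = 1 + 1/6·h[0] + 1/12·h[1] + 1/12·h[2] + 5/12·h[3] + 1/12·h[5]
  h[3] = 1 + 1/12·h[0] + 1/12·h[1] + 1/12·h[2] + 1/4·h[3] + 1/6·h[5]
  h[5] = 1 + 1/3·h[0] + 1/12·h[1] + 1/6·h[2] + 1/6·h[3] + 1/12·h[5]
Solving the 5×5 linear system over states ≠ 4 gives exactly h = [10411/2064, 10339/2064, 9859/2064, 8443/2064, 0, 3435/688] (h[4] = 0 is the target).

h = [5.0441, 5.0092, 4.7766, 4.0906, 0.0000, 4.9927]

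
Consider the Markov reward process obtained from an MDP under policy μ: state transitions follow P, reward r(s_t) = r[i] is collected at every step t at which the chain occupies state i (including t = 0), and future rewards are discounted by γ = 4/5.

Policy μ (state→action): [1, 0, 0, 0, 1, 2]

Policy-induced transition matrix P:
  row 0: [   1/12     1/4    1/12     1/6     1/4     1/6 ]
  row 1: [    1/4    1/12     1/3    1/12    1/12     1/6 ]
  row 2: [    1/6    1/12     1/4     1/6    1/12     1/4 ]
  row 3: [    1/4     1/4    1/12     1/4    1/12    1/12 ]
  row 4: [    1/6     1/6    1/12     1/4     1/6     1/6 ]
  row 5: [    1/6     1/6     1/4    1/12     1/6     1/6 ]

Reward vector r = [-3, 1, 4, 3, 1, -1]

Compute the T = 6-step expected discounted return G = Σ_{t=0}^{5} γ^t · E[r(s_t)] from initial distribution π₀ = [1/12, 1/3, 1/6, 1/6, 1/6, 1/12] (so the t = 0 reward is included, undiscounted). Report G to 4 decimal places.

G = 3.5406

t=0: π = [0.0833, 0.3333, 0.1667, 0.1667, 0.1667, 0.0833], E[r] = 1.3333, γ^t·E[r] = 1.333333, running G = 1.333333
t=1: π = [0.2014, 0.1458, 0.2083, 0.1597, 0.1181, 0.1667], E[r] = 0.8056, γ^t·E[r] = 0.644444, running G = 1.977778
t=2: π = [0.1753, 0.1672, 0.1823, 0.1638, 0.1406, 0.1707], E[r] = 0.8316, γ^t·E[r] = 0.532222, running G = 2.510000
t=3: π = [0.1796, 0.1658, 0.1840, 0.1639, 0.1385, 0.1682], E[r] = 0.8247, γ^t·E[r] = 0.422247, running G = 2.932247
t=4: π = [0.1792, 0.1661, 0.1835, 0.1640, 0.1388, 0.1683], E[r] = 0.8251, γ^t·E[r] = 0.337979, running G = 3.270226
t=5: π = [0.1793, 0.1661, 0.1835, 0.1640, 0.1388, 0.1683], E[r] = 0.8250, γ^t·E[r] = 0.270338, running G = 3.540563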